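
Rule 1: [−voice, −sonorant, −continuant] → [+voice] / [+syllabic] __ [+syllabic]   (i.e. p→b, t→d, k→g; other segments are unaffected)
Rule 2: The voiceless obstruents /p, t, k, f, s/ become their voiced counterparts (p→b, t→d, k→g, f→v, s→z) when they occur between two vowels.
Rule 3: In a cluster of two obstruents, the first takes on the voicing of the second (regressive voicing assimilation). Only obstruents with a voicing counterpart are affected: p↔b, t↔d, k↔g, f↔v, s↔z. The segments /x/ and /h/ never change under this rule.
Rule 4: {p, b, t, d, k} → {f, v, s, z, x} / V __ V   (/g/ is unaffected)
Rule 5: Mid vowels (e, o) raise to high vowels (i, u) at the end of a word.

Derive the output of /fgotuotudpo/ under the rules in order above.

Rule 1 (intervocalic voicing): /t/ is a voiceless stop between vowels /o/ and /u/, so it voices to [d]. /t/ is a voiceless stop between vowels /o/ and /u/, so it voices to [d]. /fgotuotudpo/ → fgoduodudpo.
Rule 2 (intervocalic voicing): no segment meets the environment; /fgoduodudpo/ is unchanged.
Rule 3 (regressive voicing assimilation): /f/ precedes the voiced obstruent /g/, so it voices to [v] by assimilation. /d/ precedes the voiceless obstruent /p/, so it devoices to [t] by assimilation. /fgoduodudpo/ → vgoduodutpo.
Rule 4 (intervocalic spirantization): /d/ is a stop between vowels /o/ and /u/, so it spirantizes to the fricative [z]. /d/ is a stop between vowels /o/ and /u/, so it spirantizes to the fricative [z]. /vgoduodutpo/ → vgozuozutpo.
Rule 5 (final vowel raising): /o/ is a mid vowel in word-final position, so it raises to [u]. /vgozuozutpo/ → vgozuozutpu.

vgozuozutpu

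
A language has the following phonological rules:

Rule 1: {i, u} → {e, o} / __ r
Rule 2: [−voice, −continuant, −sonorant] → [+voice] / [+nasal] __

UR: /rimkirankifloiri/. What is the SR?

rimgerangifloeri

Rule 1 (pre-rhotic lowering): /i/ is a high vowel immediately before /r/, so it lowers to [e]. /i/ is a high vowel immediately before /r/, so it lowers to [e]. /rimkirankifloiri/ → rimkerankifloeri.
Rule 2 (post-nasal voicing): /k/ is a voiceless stop immediately after the nasal /m/, so it voices to [g]. /k/ is a voiceless stop immediately after the nasal /n/, so it voices to [g]. /rimkerankifloeri/ → rimgerangifloeri.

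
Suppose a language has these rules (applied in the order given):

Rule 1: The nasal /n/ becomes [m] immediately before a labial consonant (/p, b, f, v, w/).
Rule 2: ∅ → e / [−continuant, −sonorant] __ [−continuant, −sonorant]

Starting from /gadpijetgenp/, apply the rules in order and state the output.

gadepijetegemp

Rule 1 (nasal place assimilation): /n/ precedes the labial consonant /p/, so it assimilates in place to [m]. /gadpijetgenp/ → gadpijetgemp.
Rule 2 (stop-cluster e-epenthesis): /d/ and /p/ form a stop–stop cluster, so [e] is inserted between them. /t/ and /g/ form a stop–stop cluster, so [e] is inserted between them. /gadpijetgemp/ → gadepijetegemp.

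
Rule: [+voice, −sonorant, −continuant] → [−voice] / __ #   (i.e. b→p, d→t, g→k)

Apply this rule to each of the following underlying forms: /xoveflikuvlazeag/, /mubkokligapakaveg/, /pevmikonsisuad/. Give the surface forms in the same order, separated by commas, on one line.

xoveflikuvlazeak, mubkokligapakavek, pevmikonsisuat

/xoveflikuvlazeag/: /g/ is a voiced stop in word-final position, so it devoices to [k]. → [xoveflikuvlazeak].
/mubkokligapakaveg/: /g/ is a voiced stop in word-final position, so it devoices to [k]. → [mubkokligapakavek].
/pevmikonsisuad/: /d/ is a voiced stop in word-final position, so it devoices to [t]. → [pevmikonsisuat].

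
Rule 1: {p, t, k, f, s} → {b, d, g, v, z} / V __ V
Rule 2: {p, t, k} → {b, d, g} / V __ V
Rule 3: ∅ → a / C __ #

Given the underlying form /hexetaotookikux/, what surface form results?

hexedaodoogiguxa

Rule 1 (intervocalic voicing): /t/ is a voiceless obstruent between vowels /e/ and /a/, so it voices to [d]. /t/ is a voiceless obstruent between vowels /o/ and /o/, so it voices to [d]. /k/ is a voiceless obstruent between vowels /o/ and /i/, so it voices to [g]. /k/ is a voiceless obstruent between vowels /i/ and /u/, so it voices to [g]. /hexetaotookikux/ → hexedaodoogigux.
Rule 2 (intervocalic voicing): no segment meets the environment; /hexedaodoogigux/ is unchanged.
Rule 3 (final a-epenthesis): the form ends in the consonant /x/, so [a] is inserted word-finally. /hexedaodoogigux/ → hexedaodoogiguxa.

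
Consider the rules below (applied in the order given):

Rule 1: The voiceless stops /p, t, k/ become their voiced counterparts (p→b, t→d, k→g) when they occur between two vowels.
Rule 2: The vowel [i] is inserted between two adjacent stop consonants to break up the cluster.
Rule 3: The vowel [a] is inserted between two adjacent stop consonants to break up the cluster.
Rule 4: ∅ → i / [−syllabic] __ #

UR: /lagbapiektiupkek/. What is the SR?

lagibabiekitiupikeki

Rule 1 (intervocalic voicing): /p/ is a voiceless stop between vowels /a/ and /i/, so it voices to [b]. /lagbapiektiupkek/ → lagbabiektiupkek.
Rule 2 (stop-cluster i-epenthesis): /g/ and /b/ form a stop–stop cluster, so [i] is inserted between them. /k/ and /t/ form a stop–stop cluster, so [i] is inserted between them. /p/ and /k/ form a stop–stop cluster, so [i] is inserted between them. /lagbabiektiupkek/ → lagibabiekitiupikek.
Rule 3 (stop-cluster a-epenthesis): no segment meets the environment; /lagibabiekitiupikek/ is unchanged.
Rule 4 (final i-epenthesis): the form ends in the consonant /k/, so [i] is inserted word-finally. /lagibabiekitiupikek/ → lagibabiekitiupikeki.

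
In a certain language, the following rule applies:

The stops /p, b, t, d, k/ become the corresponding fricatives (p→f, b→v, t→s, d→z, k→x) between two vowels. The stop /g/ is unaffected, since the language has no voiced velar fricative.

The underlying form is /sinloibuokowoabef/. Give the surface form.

/b/ is a stop between vowels /i/ and /u/, so it spirantizes to the fricative [v].
/k/ is a stop between vowels /o/ and /o/, so it spirantizes to the fricative [x].
/b/ is a stop between vowels /a/ and /e/, so it spirantizes to the fricative [v].
Surface form: [sinloivuoxowoavef].

sinloivuoxowoavef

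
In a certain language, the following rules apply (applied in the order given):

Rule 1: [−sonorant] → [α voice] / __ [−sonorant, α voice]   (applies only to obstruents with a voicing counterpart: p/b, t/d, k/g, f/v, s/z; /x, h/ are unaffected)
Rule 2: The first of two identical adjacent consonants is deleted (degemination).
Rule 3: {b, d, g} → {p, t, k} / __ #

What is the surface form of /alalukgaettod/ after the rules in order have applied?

alalugaetot

Rule 1 (regressive voicing assimilation): /k/ precedes the voiced obstruent /g/, so it voices to [g] by assimilation. /alalukgaettod/ → alaluggaettod.
Rule 2 (degemination): /gg/ is a geminate; the first /g/ deletes. /tt/ is a geminate; the first /t/ deletes. /alaluggaettod/ → alalugaetod.
Rule 3 (final devoicing): /d/ is a voiced stop in word-final position, so it devoices to [t]. /alalugaetod/ → alalugaetot.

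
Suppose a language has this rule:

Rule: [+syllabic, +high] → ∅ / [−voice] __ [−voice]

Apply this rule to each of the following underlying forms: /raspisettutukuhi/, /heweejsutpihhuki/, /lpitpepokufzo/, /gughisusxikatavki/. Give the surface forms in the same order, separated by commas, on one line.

/raspisettutukuhi/: /i/ is a high vowel flanked by voiceless consonants /p/ and /s/, so it deletes. /u/ is a high vowel flanked by voiceless consonants /t/ and /t/, so it deletes. /u/ is a high vowel flanked by voiceless consonants /t/ and /k/, so it deletes. /u/ is a high vowel flanked by voiceless consonants /k/ and /h/, so it deletes. → [raspsetttkhi].
/heweejsutpihhuki/: /u/ is a high vowel flanked by voiceless consonants /s/ and /t/, so it deletes. /i/ is a high vowel flanked by voiceless consonants /p/ and /h/, so it deletes. /u/ is a high vowel flanked by voiceless consonants /h/ and /k/, so it deletes. → [heweejstphhki].
/lpitpepokufzo/: /i/ is a high vowel flanked by voiceless consonants /p/ and /t/, so it deletes. /u/ is a high vowel flanked by voiceless consonants /k/ and /f/, so it deletes. → [lptpepokfzo].
/gughisusxikatavki/: /i/ is a high vowel flanked by voiceless consonants /h/ and /s/, so it deletes. /u/ is a high vowel flanked by voiceless consonants /s/ and /s/, so it deletes. /i/ is a high vowel flanked by voiceless consonants /x/ and /k/, so it deletes. → [gughssxkatavki].

raspsetttkhi, heweejstphhki, lptpepokfzo, gughssxkatavki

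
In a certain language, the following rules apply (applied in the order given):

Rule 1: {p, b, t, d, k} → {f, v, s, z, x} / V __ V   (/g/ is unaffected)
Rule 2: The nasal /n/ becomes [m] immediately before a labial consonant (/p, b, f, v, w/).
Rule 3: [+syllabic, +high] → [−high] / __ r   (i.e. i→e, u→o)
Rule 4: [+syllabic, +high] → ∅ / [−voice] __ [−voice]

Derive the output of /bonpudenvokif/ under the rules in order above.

bompuzemvoxf

Rule 1 (intervocalic spirantization): /d/ is a stop between vowels /u/ and /e/, so it spirantizes to the fricative [z]. /k/ is a stop between vowels /o/ and /i/, so it spirantizes to the fricative [x]. /bonpudenvokif/ → bonpuzenvoxif.
Rule 2 (nasal place assimilation): /n/ precedes the labial consonant /p/, so it assimilates in place to [m]. /n/ precedes the labial consonant /v/, so it assimilates in place to [m]. /bonpuzenvoxif/ → bompuzemvoxif.
Rule 3 (pre-rhotic lowering): no segment meets the environment; /bompuzemvoxif/ is unchanged.
Rule 4 (high vowel syncope): /i/ is a high vowel flanked by voiceless consonants /x/ and /f/, so it deletes. /bompuzemvoxif/ → bompuzemvoxf.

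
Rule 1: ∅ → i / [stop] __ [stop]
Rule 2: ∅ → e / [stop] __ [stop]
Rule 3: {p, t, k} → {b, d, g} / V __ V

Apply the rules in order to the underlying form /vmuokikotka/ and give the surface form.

vmuogigodiga

Rule 1 (stop-cluster i-epenthesis): /t/ and /k/ form a stop–stop cluster, so [i] is inserted between them. /vmuokikotka/ → vmuokikotika.
Rule 2 (stop-cluster e-epenthesis): no segment meets the environment; /vmuokikotika/ is unchanged.
Rule 3 (intervocalic voicing): /k/ is a voiceless stop between vowels /o/ and /i/, so it voices to [g]. /k/ is a voiceless stop between vowels /i/ and /o/, so it voices to [g]. /t/ is a voiceless stop between vowels /o/ and /i/, so it voices to [d]. /k/ is a voiceless stop between vowels /i/ and /a/, so it voices to [g]. /vmuokikotika/ → vmuogigodiga.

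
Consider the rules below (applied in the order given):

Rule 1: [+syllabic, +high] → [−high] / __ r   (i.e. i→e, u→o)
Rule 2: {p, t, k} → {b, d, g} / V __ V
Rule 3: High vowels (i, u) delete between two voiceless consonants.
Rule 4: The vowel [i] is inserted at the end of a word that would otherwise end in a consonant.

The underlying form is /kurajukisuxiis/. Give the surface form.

Rule 1 (pre-rhotic lowering): /u/ is a high vowel immediately before /r/, so it lowers to [o]. /kurajukisuxiis/ → korajukisuxiis.
Rule 2 (intervocalic voicing): /k/ is a voiceless stop between vowels /u/ and /i/, so it voices to [g]. /korajukisuxiis/ → korajugisuxiis.
Rule 3 (high vowel syncope): /u/ is a high vowel flanked by voiceless consonants /s/ and /x/, so it deletes. /korajugisuxiis/ → korajugisxiis.
Rule 4 (final i-epenthesis): the form ends in the consonant /s/, so [i] is inserted word-finally. /korajugisxiis/ → korajugisxiisi.

korajugisxiisi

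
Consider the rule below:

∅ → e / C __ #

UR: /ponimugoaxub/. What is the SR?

the form ends in the consonant /b/, so [e] is inserted word-finally.
Surface form: [ponimugoaxube].

ponimugoaxube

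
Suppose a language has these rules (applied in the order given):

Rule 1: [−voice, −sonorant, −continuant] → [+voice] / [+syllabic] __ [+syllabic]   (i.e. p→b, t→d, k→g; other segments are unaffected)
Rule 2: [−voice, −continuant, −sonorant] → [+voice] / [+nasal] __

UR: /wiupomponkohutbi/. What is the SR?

Rule 1 (intervocalic voicing): /p/ is a voiceless stop between vowels /u/ and /o/, so it voices to [b]. /wiupomponkohutbi/ → wiubomponkohutbi.
Rule 2 (post-nasal voicing): /p/ is a voiceless stop immediately after the nasal /m/, so it voices to [b]. /k/ is a voiceless stop immediately after the nasal /n/, so it voices to [g]. /wiubomponkohutbi/ → wiubombongohutbi.

wiubombongohutbi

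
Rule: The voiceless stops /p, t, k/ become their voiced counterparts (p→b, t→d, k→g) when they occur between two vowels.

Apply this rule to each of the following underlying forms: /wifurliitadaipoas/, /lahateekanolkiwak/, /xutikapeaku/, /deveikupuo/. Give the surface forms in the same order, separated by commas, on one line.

wifurliidadaiboas, lahadeeganolkiwak, xudigabeagu, deveigubuo

/wifurliitadaipoas/: /t/ is a voiceless stop between vowels /i/ and /a/, so it voices to [d]. /p/ is a voiceless stop between vowels /i/ and /o/, so it voices to [b]. → [wifurliidadaiboas].
/lahateekanolkiwak/: /t/ is a voiceless stop between vowels /a/ and /e/, so it voices to [d]. /k/ is a voiceless stop between vowels /e/ and /a/, so it voices to [g]. → [lahadeeganolkiwak].
/xutikapeaku/: /t/ is a voiceless stop between vowels /u/ and /i/, so it voices to [d]. /k/ is a voiceless stop between vowels /i/ and /a/, so it voices to [g]. /p/ is a voiceless stop between vowels /a/ and /e/, so it voices to [b]. /k/ is a voiceless stop between vowels /a/ and /u/, so it voices to [g]. → [xudigabeagu].
/deveikupuo/: /k/ is a voiceless stop between vowels /i/ and /u/, so it voices to [g]. /p/ is a voiceless stop between vowels /u/ and /u/, so it voices to [b]. → [deveigubuo].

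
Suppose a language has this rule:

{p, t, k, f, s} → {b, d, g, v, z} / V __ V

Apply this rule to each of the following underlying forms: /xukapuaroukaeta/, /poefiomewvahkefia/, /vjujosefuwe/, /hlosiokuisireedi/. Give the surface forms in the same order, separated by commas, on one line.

/xukapuaroukaeta/: /k/ is a voiceless obstruent between vowels /u/ and /a/, so it voices to [g]. /p/ is a voiceless obstruent between vowels /a/ and /u/, so it voices to [b]. /k/ is a voiceless obstruent between vowels /u/ and /a/, so it voices to [g]. /t/ is a voiceless obstruent between vowels /e/ and /a/, so it voices to [d]. → [xugabuarougaeda].
/poefiomewvahkefia/: /f/ is a voiceless obstruent between vowels /e/ and /i/, so it voices to [v]. /f/ is a voiceless obstruent between vowels /e/ and /i/, so it voices to [v]. → [poeviomewvahkevia].
/vjujosefuwe/: /s/ is a voiceless obstruent between vowels /o/ and /e/, so it voices to [z]. /f/ is a voiceless obstruent between vowels /e/ and /u/, so it voices to [v]. → [vjujozevuwe].
/hlosiokuisireedi/: /s/ is a voiceless obstruent between vowels /o/ and /i/, so it voices to [z]. /k/ is a voiceless obstruent between vowels /o/ and /u/, so it voices to [g]. /s/ is a voiceless obstruent between vowels /i/ and /i/, so it voices to [z]. → [hlozioguizireedi].

xugabuarougaeda, poeviomewvahkevia, vjujozevuwe, hlozioguizireedi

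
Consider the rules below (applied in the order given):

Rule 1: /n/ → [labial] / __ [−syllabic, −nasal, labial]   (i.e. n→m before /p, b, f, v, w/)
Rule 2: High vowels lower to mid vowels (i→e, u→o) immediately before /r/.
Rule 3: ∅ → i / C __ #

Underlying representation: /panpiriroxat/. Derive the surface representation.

Rule 1 (nasal place assimilation): /n/ precedes the labial consonant /p/, so it assimilates in place to [m]. /panpiriroxat/ → pampiriroxat.
Rule 2 (pre-rhotic lowering): /i/ is a high vowel immediately before /r/, so it lowers to [e]. /i/ is a high vowel immediately before /r/, so it lowers to [e]. /pampiriroxat/ → pampereroxat.
Rule 3 (final i-epenthesis): the form ends in the consonant /t/, so [i] is inserted word-finally. /pampereroxat/ → pampereroxati.

pampereroxati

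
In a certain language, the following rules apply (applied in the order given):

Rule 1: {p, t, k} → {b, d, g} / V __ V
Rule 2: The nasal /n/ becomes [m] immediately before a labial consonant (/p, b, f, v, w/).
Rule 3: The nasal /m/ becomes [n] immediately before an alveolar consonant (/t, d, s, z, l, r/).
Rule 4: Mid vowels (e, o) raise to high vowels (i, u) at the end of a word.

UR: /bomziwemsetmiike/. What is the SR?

Rule 1 (intervocalic voicing): /k/ is a voiceless stop between vowels /i/ and /e/, so it voices to [g]. /bomziwemsetmiike/ → bomziwemsetmiige.
Rule 2 (nasal place assimilation): no segment meets the environment; /bomziwemsetmiige/ is unchanged.
Rule 3 (nasal place assimilation): /m/ precedes the alveolar consonant /z/, so it assimilates in place to [n]. /m/ precedes the alveolar consonant /s/, so it assimilates in place to [n]. /bomziwemsetmiige/ → bonziwensetmiige.
Rule 4 (final vowel raising): /e/ is a mid vowel in word-final position, so it raises to [i]. /bonziwensetmiige/ → bonziwensetmiigi.

bonziwensetmiigi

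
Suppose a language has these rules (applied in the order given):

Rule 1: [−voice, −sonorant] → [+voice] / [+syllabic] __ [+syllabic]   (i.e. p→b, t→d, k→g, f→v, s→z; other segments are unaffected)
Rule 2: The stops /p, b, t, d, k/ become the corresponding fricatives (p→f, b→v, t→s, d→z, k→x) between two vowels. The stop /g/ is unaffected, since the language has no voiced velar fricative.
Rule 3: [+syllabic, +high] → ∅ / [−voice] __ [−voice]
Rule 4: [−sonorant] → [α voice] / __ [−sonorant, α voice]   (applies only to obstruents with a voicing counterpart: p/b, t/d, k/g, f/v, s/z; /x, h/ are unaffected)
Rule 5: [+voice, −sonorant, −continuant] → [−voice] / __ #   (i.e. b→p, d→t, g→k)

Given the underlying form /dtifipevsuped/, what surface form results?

Rule 1 (intervocalic voicing): /f/ is a voiceless obstruent between vowels /i/ and /i/, so it voices to [v]. /p/ is a voiceless obstruent between vowels /i/ and /e/, so it voices to [b]. /p/ is a voiceless obstruent between vowels /u/ and /e/, so it voices to [b]. /dtifipevsuped/ → dtivibevsubed.
Rule 2 (intervocalic spirantization): /b/ is a stop between vowels /i/ and /e/, so it spirantizes to the fricative [v]. /b/ is a stop between vowels /u/ and /e/, so it spirantizes to the fricative [v]. /dtivibevsubed/ → dtivivevsuved.
Rule 3 (high vowel syncope): no segment meets the environment; /dtivivevsuved/ is unchanged.
Rule 4 (regressive voicing assimilation): /d/ precedes the voiceless obstruent /t/, so it devoices to [t] by assimilation. /v/ precedes the voiceless obstruent /s/, so it devoices to [f] by assimilation. /dtivivevsuved/ → ttivivefsuved.
Rule 5 (final devoicing): /d/ is a voiced stop in word-final position, so it devoices to [t]. /ttivivefsuved/ → ttivivefsuvet.

ttivivefsuvet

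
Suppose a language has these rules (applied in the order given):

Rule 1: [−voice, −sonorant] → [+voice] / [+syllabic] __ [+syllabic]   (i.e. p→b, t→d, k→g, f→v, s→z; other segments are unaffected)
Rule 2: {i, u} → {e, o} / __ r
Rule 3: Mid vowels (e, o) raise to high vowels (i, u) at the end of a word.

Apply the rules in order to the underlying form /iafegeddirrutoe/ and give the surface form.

iavegedderrudoi

Rule 1 (intervocalic voicing): /f/ is a voiceless obstruent between vowels /a/ and /e/, so it voices to [v]. /t/ is a voiceless obstruent between vowels /u/ and /o/, so it voices to [d]. /iafegeddirrutoe/ → iavegeddirrudoe.
Rule 2 (pre-rhotic lowering): /i/ is a high vowel immediately before /r/, so it lowers to [e]. /iavegeddirrudoe/ → iavegedderrudoe.
Rule 3 (final vowel raising): /e/ is a mid vowel in word-final position, so it raises to [i]. /iavegedderrudoe/ → iavegedderrudoi.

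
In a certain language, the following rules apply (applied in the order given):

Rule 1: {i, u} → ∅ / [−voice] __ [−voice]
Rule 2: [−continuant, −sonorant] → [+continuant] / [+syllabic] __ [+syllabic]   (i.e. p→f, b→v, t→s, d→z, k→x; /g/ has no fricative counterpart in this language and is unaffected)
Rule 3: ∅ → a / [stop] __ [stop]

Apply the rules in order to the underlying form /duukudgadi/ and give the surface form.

duuxudagazi

Rule 1 (high vowel syncope): no segment meets the environment; /duukudgadi/ is unchanged.
Rule 2 (intervocalic spirantization): /k/ is a stop between vowels /u/ and /u/, so it spirantizes to the fricative [x]. /d/ is a stop between vowels /a/ and /i/, so it spirantizes to the fricative [z]. /duukudgadi/ → duuxudgazi.
Rule 3 (stop-cluster a-epenthesis): /d/ and /g/ form a stop–stop cluster, so [a] is inserted between them. /duuxudgazi/ → duuxudagazi.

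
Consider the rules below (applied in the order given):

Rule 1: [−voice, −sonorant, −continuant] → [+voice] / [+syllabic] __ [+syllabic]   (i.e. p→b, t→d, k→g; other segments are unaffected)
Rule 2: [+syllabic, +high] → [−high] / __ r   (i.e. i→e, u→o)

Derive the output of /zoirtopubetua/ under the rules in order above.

zoertobubedua

Rule 1 (intervocalic voicing): /p/ is a voiceless stop between vowels /o/ and /u/, so it voices to [b]. /t/ is a voiceless stop between vowels /e/ and /u/, so it voices to [d]. /zoirtopubetua/ → zoirtobubedua.
Rule 2 (pre-rhotic lowering): /i/ is a high vowel immediately before /r/, so it lowers to [e]. /zoirtobubedua/ → zoertobubedua.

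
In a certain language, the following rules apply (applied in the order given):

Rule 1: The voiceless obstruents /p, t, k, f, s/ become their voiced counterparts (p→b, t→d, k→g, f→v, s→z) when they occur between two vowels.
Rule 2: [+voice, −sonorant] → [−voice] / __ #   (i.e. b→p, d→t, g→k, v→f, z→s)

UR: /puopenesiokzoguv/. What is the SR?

Rule 1 (intervocalic voicing): /p/ is a voiceless obstruent between vowels /o/ and /e/, so it voices to [b]. /s/ is a voiceless obstruent between vowels /e/ and /i/, so it voices to [z]. /puopenesiokzoguv/ → puobeneziokzoguv.
Rule 2 (final devoicing): /v/ is a voiced obstruent in word-final position, so it devoices to [f]. /puobeneziokzoguv/ → puobeneziokzoguf.

puobeneziokzoguf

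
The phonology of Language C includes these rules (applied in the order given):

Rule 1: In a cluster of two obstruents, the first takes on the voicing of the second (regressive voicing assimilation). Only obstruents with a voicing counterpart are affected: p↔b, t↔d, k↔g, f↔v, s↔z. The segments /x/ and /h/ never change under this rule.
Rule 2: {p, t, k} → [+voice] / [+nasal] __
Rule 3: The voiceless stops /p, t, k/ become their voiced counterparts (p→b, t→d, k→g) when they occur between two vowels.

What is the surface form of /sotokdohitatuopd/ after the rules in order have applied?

Rule 1 (regressive voicing assimilation): /k/ precedes the voiced obstruent /d/, so it voices to [g] by assimilation. /p/ precedes the voiced obstruent /d/, so it voices to [b] by assimilation. /sotokdohitatuopd/ → sotogdohitatuobd.
Rule 2 (post-nasal voicing): no segment meets the environment; /sotogdohitatuobd/ is unchanged.
Rule 3 (intervocalic voicing): /t/ is a voiceless stop between vowels /o/ and /o/, so it voices to [d]. /t/ is a voiceless stop between vowels /i/ and /a/, so it voices to [d]. /t/ is a voiceless stop between vowels /a/ and /u/, so it voices to [d]. /sotogdohitatuobd/ → sodogdohidaduobd.

sodogdohidaduobd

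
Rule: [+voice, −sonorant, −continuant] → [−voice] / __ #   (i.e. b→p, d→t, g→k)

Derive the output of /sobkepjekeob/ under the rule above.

Scanning /sobkepjekeob/: /b/ at position 3 is not in the conditioning environment; /b/ is a voiced stop in word-final position, so it devoices to [p].
Result: [sobkepjekeop].

sobkepjekeop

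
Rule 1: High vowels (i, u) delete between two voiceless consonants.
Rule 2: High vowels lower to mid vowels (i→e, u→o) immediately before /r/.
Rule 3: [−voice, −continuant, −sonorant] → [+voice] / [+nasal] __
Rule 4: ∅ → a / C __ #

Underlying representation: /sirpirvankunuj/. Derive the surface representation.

Rule 1 (high vowel syncope): no segment meets the environment; /sirpirvankunuj/ is unchanged.
Rule 2 (pre-rhotic lowering): /i/ is a high vowel immediately before /r/, so it lowers to [e]. /i/ is a high vowel immediately before /r/, so it lowers to [e]. /sirpirvankunuj/ → serpervankunuj.
Rule 3 (post-nasal voicing): /k/ is a voiceless stop immediately after the nasal /n/, so it voices to [g]. /serpervankunuj/ → serpervangunuj.
Rule 4 (final a-epenthesis): the form ends in the consonant /j/, so [a] is inserted word-finally. /serpervangunuj/ → serpervangunuja.

serpervangunuja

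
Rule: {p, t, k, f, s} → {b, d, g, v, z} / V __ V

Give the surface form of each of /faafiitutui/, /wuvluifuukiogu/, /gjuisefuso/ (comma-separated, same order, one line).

/faafiitutui/: /f/ is a voiceless obstruent between vowels /a/ and /i/, so it voices to [v]. /t/ is a voiceless obstruent between vowels /i/ and /u/, so it voices to [d]. /t/ is a voiceless obstruent between vowels /u/ and /u/, so it voices to [d]. → [faaviidudui].
/wuvluifuukiogu/: /f/ is a voiceless obstruent between vowels /i/ and /u/, so it voices to [v]. /k/ is a voiceless obstruent between vowels /u/ and /i/, so it voices to [g]. → [wuvluivuugiogu].
/gjuisefuso/: /s/ is a voiceless obstruent between vowels /i/ and /e/, so it voices to [z]. /f/ is a voiceless obstruent between vowels /e/ and /u/, so it voices to [v]. /s/ is a voiceless obstruent between vowels /u/ and /o/, so it voices to [z]. → [gjuizevuzo].

faaviidudui, wuvluivuugiogu, gjuizevuzo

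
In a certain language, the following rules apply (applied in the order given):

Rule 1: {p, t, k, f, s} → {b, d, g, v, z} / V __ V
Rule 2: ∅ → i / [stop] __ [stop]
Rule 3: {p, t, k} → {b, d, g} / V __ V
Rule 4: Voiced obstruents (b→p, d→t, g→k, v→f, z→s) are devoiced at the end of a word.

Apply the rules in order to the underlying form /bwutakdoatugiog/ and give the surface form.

Rule 1 (intervocalic voicing): /t/ is a voiceless obstruent between vowels /u/ and /a/, so it voices to [d]. /t/ is a voiceless obstruent between vowels /a/ and /u/, so it voices to [d]. /bwutakdoatugiog/ → bwudakdoadugiog.
Rule 2 (stop-cluster i-epenthesis): /k/ and /d/ form a stop–stop cluster, so [i] is inserted between them. /bwudakdoadugiog/ → bwudakidoadugiog.
Rule 3 (intervocalic voicing): /k/ is a voiceless stop between vowels /a/ and /i/, so it voices to [g]. /bwudakidoadugiog/ → bwudagidoadugiog.
Rule 4 (final devoicing): /g/ is a voiced obstruent in word-final position, so it devoices to [k]. /bwudagidoadugiog/ → bwudagidoadugiok.

bwudagidoadugiok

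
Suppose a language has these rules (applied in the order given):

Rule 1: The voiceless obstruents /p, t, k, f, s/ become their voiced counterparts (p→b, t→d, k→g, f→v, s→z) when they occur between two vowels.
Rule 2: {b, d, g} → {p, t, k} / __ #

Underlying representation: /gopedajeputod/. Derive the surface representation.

Rule 1 (intervocalic voicing): /p/ is a voiceless obstruent between vowels /o/ and /e/, so it voices to [b]. /p/ is a voiceless obstruent between vowels /e/ and /u/, so it voices to [b]. /t/ is a voiceless obstruent between vowels /u/ and /o/, so it voices to [d]. /gopedajeputod/ → gobedajebudod.
Rule 2 (final devoicing): /d/ is a voiced stop in word-final position, so it devoices to [t]. /gobedajebudod/ → gobedajebudot.

gobedajebudot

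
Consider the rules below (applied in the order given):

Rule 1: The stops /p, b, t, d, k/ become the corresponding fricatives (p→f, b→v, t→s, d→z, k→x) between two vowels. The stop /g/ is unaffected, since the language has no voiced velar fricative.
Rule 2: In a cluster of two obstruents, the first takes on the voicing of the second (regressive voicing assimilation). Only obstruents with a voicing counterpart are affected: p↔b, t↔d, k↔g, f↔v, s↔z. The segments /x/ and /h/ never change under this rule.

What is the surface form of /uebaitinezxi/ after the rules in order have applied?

uevaisinesxi

Rule 1 (intervocalic spirantization): /b/ is a stop between vowels /e/ and /a/, so it spirantizes to the fricative [v]. /t/ is a stop between vowels /i/ and /i/, so it spirantizes to the fricative [s]. /uebaitinezxi/ → uevaisinezxi.
Rule 2 (regressive voicing assimilation): /z/ precedes the voiceless obstruent /x/, so it devoices to [s] by assimilation. /uevaisinezxi/ → uevaisinesxi.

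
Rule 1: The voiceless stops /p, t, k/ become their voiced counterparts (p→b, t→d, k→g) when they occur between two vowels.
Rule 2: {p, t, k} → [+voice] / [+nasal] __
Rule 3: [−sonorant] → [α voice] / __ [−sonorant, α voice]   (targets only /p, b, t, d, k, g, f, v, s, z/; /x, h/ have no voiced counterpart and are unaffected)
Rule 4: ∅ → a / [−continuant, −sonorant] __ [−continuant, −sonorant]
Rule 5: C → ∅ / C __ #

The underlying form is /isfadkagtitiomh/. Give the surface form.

Rule 1 (intervocalic voicing): /t/ is a voiceless stop between vowels /i/ and /i/, so it voices to [d]. /isfadkagtitiomh/ → isfadkagtidiomh.
Rule 2 (post-nasal voicing): no segment meets the environment; /isfadkagtidiomh/ is unchanged.
Rule 3 (regressive voicing assimilation): /d/ precedes the voiceless obstruent /k/, so it devoices to [t] by assimilation. /g/ precedes the voiceless obstruent /t/, so it devoices to [k] by assimilation. /isfadkagtidiomh/ → isfatkaktidiomh.
Rule 4 (stop-cluster a-epenthesis): /t/ and /k/ form a stop–stop cluster, so [a] is inserted between them. /k/ and /t/ form a stop–stop cluster, so [a] is inserted between them. /isfatkaktidiomh/ → isfatakakatidiomh.
Rule 5 (final cluster simplification): /h/ is the second consonant of a word-final cluster /mh/, so it deletes. /isfatakakatidiomh/ → isfatakakatidiom.

isfatakakatidiom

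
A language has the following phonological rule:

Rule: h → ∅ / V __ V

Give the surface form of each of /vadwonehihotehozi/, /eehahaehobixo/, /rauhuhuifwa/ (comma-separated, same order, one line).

/vadwonehihotehozi/: /h/ occurs between vowels /e/ and /i/, so it deletes. /h/ occurs between vowels /i/ and /o/, so it deletes. /h/ occurs between vowels /e/ and /o/, so it deletes. → [vadwoneioteozi].
/eehahaehobixo/: /h/ occurs between vowels /e/ and /a/, so it deletes. /h/ occurs between vowels /a/ and /a/, so it deletes. /h/ occurs between vowels /e/ and /o/, so it deletes. → [eeaaeobixo].
/rauhuhuifwa/: /h/ occurs between vowels /u/ and /u/, so it deletes. /h/ occurs between vowels /u/ and /u/, so it deletes. → [rauuuifwa].

vadwoneioteozi, eeaaeobixo, rauuuifwa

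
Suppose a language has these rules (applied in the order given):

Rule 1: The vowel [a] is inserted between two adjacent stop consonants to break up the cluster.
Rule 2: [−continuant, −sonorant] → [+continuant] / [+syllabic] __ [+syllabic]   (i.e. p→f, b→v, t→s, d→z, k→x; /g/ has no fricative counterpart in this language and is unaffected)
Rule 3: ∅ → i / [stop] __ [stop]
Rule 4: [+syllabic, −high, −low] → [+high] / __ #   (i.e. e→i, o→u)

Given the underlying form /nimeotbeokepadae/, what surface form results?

nimeosaveoxefazai

Rule 1 (stop-cluster a-epenthesis): /t/ and /b/ form a stop–stop cluster, so [a] is inserted between them. /nimeotbeokepadae/ → nimeotabeokepadae.
Rule 2 (intervocalic spirantization): /t/ is a stop between vowels /o/ and /a/, so it spirantizes to the fricative [s]. /b/ is a stop between vowels /a/ and /e/, so it spirantizes to the fricative [v]. /k/ is a stop between vowels /o/ and /e/, so it spirantizes to the fricative [x]. /p/ is a stop between vowels /e/ and /a/, so it spirantizes to the fricative [f]. /d/ is a stop between vowels /a/ and /a/, so it spirantizes to the fricative [z]. /nimeotabeokepadae/ → nimeosaveoxefazae.
Rule 3 (stop-cluster i-epenthesis): no segment meets the environment; /nimeosaveoxefazae/ is unchanged.
Rule 4 (final vowel raising): /e/ is a mid vowel in word-final position, so it raises to [i]. /nimeosaveoxefazae/ → nimeosaveoxefazai.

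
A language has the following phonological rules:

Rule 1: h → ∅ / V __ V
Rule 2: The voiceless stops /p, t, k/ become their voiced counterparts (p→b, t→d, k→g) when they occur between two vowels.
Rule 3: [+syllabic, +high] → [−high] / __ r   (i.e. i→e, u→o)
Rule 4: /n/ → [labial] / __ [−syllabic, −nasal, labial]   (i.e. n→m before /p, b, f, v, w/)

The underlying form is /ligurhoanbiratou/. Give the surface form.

Rule 1 (intervocalic h-deletion): no segment meets the environment; /ligurhoanbiratou/ is unchanged.
Rule 2 (intervocalic voicing): /t/ is a voiceless stop between vowels /a/ and /o/, so it voices to [d]. /ligurhoanbiratou/ → ligurhoanbiradou.
Rule 3 (pre-rhotic lowering): /u/ is a high vowel immediately before /r/, so it lowers to [o]. /i/ is a high vowel immediately before /r/, so it lowers to [e]. /ligurhoanbiradou/ → ligorhoanberadou.
Rule 4 (nasal place assimilation): /n/ precedes the labial consonant /b/, so it assimilates in place to [m]. /ligorhoanberadou/ → ligorhoamberadou.

ligorhoamberadou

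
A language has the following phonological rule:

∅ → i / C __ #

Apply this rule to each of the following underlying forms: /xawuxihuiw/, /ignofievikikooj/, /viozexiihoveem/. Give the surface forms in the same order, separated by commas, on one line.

/xawuxihuiw/: the form ends in the consonant /w/, so [i] is inserted word-finally. → [xawuxihuiwi].
/ignofievikikooj/: the form ends in the consonant /j/, so [i] is inserted word-finally. → [ignofievikikooji].
/viozexiihoveem/: the form ends in the consonant /m/, so [i] is inserted word-finally. → [viozexiihoveemi].

xawuxihuiwi, ignofievikikooji, viozexiihoveemi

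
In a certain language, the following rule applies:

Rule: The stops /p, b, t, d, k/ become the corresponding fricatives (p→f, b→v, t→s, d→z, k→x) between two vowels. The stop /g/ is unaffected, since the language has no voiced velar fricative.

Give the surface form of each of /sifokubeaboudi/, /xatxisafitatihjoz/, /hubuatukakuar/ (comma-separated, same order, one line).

sifoxuveavouzi, xatxisafisasihjoz, huvuasuxaxuar

/sifokubeaboudi/: /k/ is a stop between vowels /o/ and /u/, so it spirantizes to the fricative [x]. /b/ is a stop between vowels /u/ and /e/, so it spirantizes to the fricative [v]. /b/ is a stop between vowels /a/ and /o/, so it spirantizes to the fricative [v]. /d/ is a stop between vowels /u/ and /i/, so it spirantizes to the fricative [z]. → [sifoxuveavouzi].
/xatxisafitatihjoz/: /t/ is a stop between vowels /i/ and /a/, so it spirantizes to the fricative [s]. /t/ is a stop between vowels /a/ and /i/, so it spirantizes to the fricative [s]. → [xatxisafisasihjoz].
/hubuatukakuar/: /b/ is a stop between vowels /u/ and /u/, so it spirantizes to the fricative [v]. /t/ is a stop between vowels /a/ and /u/, so it spirantizes to the fricative [s]. /k/ is a stop between vowels /u/ and /a/, so it spirantizes to the fricative [x]. /k/ is a stop between vowels /a/ and /u/, so it spirantizes to the fricative [x]. → [huvuasuxaxuar].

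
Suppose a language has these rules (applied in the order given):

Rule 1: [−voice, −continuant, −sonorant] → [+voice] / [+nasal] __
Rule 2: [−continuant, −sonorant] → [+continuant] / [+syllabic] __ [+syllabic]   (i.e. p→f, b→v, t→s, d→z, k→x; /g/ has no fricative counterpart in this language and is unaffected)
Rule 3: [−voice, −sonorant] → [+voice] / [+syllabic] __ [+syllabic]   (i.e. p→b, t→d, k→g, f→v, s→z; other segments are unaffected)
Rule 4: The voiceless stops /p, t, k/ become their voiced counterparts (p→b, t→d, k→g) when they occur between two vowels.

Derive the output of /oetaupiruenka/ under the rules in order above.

Rule 1 (post-nasal voicing): /k/ is a voiceless stop immediately after the nasal /n/, so it voices to [g]. /oetaupiruenka/ → oetaupiruenga.
Rule 2 (intervocalic spirantization): /t/ is a stop between vowels /e/ and /a/, so it spirantizes to the fricative [s]. /p/ is a stop between vowels /u/ and /i/, so it spirantizes to the fricative [f]. /oetaupiruenga/ → oesaufiruenga.
Rule 3 (intervocalic voicing): /s/ is a voiceless obstruent between vowels /e/ and /a/, so it voices to [z]. /f/ is a voiceless obstruent between vowels /u/ and /i/, so it voices to [v]. /oesaufiruenga/ → oezauviruenga.
Rule 4 (intervocalic voicing): no segment meets the environment; /oezauviruenga/ is unchanged.

oezauviruenga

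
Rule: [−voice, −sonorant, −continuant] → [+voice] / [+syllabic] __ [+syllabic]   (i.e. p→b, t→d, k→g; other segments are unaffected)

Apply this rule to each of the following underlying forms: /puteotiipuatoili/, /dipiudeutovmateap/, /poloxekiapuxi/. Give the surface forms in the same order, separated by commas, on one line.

/puteotiipuatoili/: /t/ is a voiceless stop between vowels /u/ and /e/, so it voices to [d]. /t/ is a voiceless stop between vowels /o/ and /i/, so it voices to [d]. /p/ is a voiceless stop between vowels /i/ and /u/, so it voices to [b]. /t/ is a voiceless stop between vowels /a/ and /o/, so it voices to [d]. → [pudeodiibuadoili].
/dipiudeutovmateap/: /p/ is a voiceless stop between vowels /i/ and /i/, so it voices to [b]. /t/ is a voiceless stop between vowels /u/ and /o/, so it voices to [d]. /t/ is a voiceless stop between vowels /a/ and /e/, so it voices to [d]. → [dibiudeudovmadeap].
/poloxekiapuxi/: /k/ is a voiceless stop between vowels /e/ and /i/, so it voices to [g]. /p/ is a voiceless stop between vowels /a/ and /u/, so it voices to [b]. → [poloxegiabuxi].

pudeodiibuadoili, dibiudeudovmadeap, poloxegiabuxi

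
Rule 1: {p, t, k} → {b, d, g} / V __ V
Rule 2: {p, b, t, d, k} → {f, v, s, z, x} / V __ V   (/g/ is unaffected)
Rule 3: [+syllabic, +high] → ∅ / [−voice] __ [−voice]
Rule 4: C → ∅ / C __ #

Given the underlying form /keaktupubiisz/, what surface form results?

Rule 1 (intervocalic voicing): /p/ is a voiceless stop between vowels /u/ and /u/, so it voices to [b]. /keaktupubiisz/ → keaktububiisz.
Rule 2 (intervocalic spirantization): /b/ is a stop between vowels /u/ and /u/, so it spirantizes to the fricative [v]. /b/ is a stop between vowels /u/ and /i/, so it spirantizes to the fricative [v]. /keaktububiisz/ → keaktuvuviisz.
Rule 3 (high vowel syncope): no segment meets the environment; /keaktuvuviisz/ is unchanged.
Rule 4 (final cluster simplification): /z/ is the second consonant of a word-final cluster /sz/, so it deletes. /keaktuvuviisz/ → keaktuvuviis.

keaktuvuviis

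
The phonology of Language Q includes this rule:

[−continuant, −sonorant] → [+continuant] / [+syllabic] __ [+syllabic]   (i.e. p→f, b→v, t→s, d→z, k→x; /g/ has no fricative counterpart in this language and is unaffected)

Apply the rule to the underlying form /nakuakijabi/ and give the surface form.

/k/ is a stop between vowels /a/ and /u/, so it spirantizes to the fricative [x].
/k/ is a stop between vowels /a/ and /i/, so it spirantizes to the fricative [x].
/b/ is a stop between vowels /a/ and /i/, so it spirantizes to the fricative [v].
Surface form: [naxuaxijavi].

naxuaxijavi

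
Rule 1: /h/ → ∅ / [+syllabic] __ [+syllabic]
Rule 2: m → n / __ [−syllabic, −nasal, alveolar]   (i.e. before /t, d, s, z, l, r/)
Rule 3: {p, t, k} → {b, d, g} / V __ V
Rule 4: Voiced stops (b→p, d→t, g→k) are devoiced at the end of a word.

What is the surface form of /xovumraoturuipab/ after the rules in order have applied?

xovunraoduruibap

Rule 1 (intervocalic h-deletion): no segment meets the environment; /xovumraoturuipab/ is unchanged.
Rule 2 (nasal place assimilation): /m/ precedes the alveolar consonant /r/, so it assimilates in place to [n]. /xovumraoturuipab/ → xovunraoturuipab.
Rule 3 (intervocalic voicing): /t/ is a voiceless stop between vowels /o/ and /u/, so it voices to [d]. /p/ is a voiceless stop between vowels /i/ and /a/, so it voices to [b]. /xovunraoturuipab/ → xovunraoduruibab.
Rule 4 (final devoicing): /b/ is a voiced stop in word-final position, so it devoices to [p]. /xovunraoduruibab/ → xovunraoduruibap.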